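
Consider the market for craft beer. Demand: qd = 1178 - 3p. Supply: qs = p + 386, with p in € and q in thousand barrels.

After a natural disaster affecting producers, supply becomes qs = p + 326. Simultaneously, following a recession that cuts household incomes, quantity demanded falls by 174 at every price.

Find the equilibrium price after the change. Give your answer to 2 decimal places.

Initially, 1178 - 3p = p + 386, so 792 = 4p and p = 198, q = 584.
The shock moves the curves to qd = 1004 - 3p and qs = p + 326.
New equilibrium: 1004 - 3p = p + 326 ⇒ 678 = 4p ⇒ p = 169.5, q = 495.5.

169.50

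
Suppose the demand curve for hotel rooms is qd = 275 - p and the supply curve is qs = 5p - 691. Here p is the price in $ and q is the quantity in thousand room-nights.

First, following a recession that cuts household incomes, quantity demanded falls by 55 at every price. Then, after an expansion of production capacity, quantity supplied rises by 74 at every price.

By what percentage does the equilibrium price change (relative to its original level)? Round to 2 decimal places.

-13.35

Original equilibrium: 275 - p = 5p - 691 gives 966 = 6p, so p = 161 and q = 114.
With the change applied: demand qd = 220 - p, supply qs = 5p - 617.
New equilibrium: 220 - p = 5p - 617 ⇒ 837 = 6p ⇒ p = 139.5, q = 80.5.
%Δp = (139.5 − 161) / 161 × 100 = -13.35%.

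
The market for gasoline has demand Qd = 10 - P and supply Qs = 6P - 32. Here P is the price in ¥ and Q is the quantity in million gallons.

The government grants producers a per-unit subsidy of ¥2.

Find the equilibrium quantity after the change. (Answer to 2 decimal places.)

5.71

Solve the original market: 10 - P = 6P - 32, hence P = 6 and Q = 4.
Since sellers receive the price plus the subsidy, the effective supply curve becomes Qs = 6P - 20.
Equate the new curves: 10 - P = 6P - 20, giving 30 = 7P, P = 30/7 ≈ 4.2857, Q = 40/7 ≈ 5.7143.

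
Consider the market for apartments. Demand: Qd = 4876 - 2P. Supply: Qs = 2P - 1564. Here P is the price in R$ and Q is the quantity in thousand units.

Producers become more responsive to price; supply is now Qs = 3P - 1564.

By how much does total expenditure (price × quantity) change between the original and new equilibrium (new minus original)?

Solve the original market: 4876 - 2P = 2P - 1564, hence P = 1610 and Q = 1656.
After the shift, demand is Qd = 4876 - 2P and supply is Qs = 3P - 1564.
Equate the new curves: 4876 - 2P = 3P - 1564, giving 6440 = 5P, P = 1288, Q = 2300.
Expenditure moves from 1610×1656 = 2666160 to 1288×2300 = 2962400; change = +296240.

+296240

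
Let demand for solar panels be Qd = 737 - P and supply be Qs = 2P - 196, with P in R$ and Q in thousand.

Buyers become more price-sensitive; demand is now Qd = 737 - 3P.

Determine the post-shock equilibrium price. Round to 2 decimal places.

Original equilibrium: 737 - P = 2P - 196 gives 933 = 3P, so P = 311 and Q = 426.
The new curves are Qd = 737 - 3P (demand) and Qs = 2P - 196 (supply).
Clearing the new market: 737 - 3P = 2P - 196, so P = 186.6 and Q = 177.2.

186.60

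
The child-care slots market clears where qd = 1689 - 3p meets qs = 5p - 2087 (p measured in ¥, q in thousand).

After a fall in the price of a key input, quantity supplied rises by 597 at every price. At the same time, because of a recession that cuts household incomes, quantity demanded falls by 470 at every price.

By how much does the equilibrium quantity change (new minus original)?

-69.875

Solve the original market: 1689 - 3p = 5p - 2087, hence p = 472 and q = 273.
With the change applied: demand qd = 1219 - 3p, supply qs = 5p - 1490.
Setting them equal: 1219 - 3p = 5p - 1490 → 2709 = 8p, so p = 338.625 and q = 203.125.
Δq = 203.125 − 273 = -69.875.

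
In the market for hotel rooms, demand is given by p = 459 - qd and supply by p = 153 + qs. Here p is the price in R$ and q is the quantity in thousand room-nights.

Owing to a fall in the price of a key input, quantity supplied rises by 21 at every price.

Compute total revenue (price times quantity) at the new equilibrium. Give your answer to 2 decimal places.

Original equilibrium: 459 - p = p - 153 gives 612 = 2p, so p = 306 and q = 153.
With the change applied: demand qd = 459 - p, supply qs = p - 132.
New equilibrium: 459 - p = p - 132 ⇒ 591 = 2p ⇒ p = 295.5, q = 163.5.
New expenditure = 295.5 × 163.5 = 48314.25.

48314.25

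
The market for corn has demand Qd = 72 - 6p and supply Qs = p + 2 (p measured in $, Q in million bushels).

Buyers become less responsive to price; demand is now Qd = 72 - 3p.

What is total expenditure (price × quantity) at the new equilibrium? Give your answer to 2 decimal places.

Initially, 72 - 6p = p + 2, so 70 = 7p and p = 10, Q = 12.
With the change applied: demand Qd = 72 - 3p, supply Qs = p + 2.
Equate the new curves: 72 - 3p = p + 2, giving 70 = 4p, p = 17.5, Q = 19.5.
New expenditure = 17.5 × 19.5 = 341.25.

341.25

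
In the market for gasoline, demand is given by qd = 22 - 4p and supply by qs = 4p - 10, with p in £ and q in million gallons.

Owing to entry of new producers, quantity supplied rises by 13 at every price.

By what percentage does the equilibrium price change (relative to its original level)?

-40.625

Solve the original market: 22 - 4p = 4p - 10, hence p = 4 and q = 6.
The new curves are qd = 22 - 4p (demand) and qs = 4p + 3 (supply).
Setting them equal: 22 - 4p = 4p + 3 → 19 = 8p, so p = 2.375 and q = 12.5.
%Δp = (2.375 − 4) / 4 × 100 = -40.625%.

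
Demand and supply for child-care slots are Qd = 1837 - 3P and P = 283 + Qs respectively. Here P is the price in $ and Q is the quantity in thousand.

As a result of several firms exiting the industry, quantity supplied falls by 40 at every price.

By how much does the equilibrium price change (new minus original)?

Before the shock: 1837 - 3P = P - 283 ⇒ 2120 = 4P ⇒ P = 530, Q = 247.
With the change applied: demand Qd = 1837 - 3P, supply Qs = P - 323.
Setting them equal: 1837 - 3P = P - 323 → 2160 = 4P, so P = 540 and Q = 217.
ΔP = 540 − 530 = +10.

+10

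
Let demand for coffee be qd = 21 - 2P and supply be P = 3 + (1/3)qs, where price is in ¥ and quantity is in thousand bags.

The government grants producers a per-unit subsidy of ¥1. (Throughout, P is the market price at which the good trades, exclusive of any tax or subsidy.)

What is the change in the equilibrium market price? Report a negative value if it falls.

-0.6

Original equilibrium: 21 - 2P = 3P - 9 gives 30 = 5P, so P = 6 and q = 9.
Since sellers receive the price plus the subsidy, the effective supply curve becomes qs = 3P - 6.
Setting them equal: 21 - 2P = 3P - 6 → 27 = 5P, so P = 5.4 and q = 10.2.
ΔP = 5.4 − 6 = -0.6.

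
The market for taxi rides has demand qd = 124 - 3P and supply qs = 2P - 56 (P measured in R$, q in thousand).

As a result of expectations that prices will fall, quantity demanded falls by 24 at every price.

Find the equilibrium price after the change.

31.2

Original equilibrium: 124 - 3P = 2P - 56 gives 180 = 5P, so P = 36 and q = 16.
The new curves are qd = 100 - 3P (demand) and qs = 2P - 56 (supply).
Clearing the new market: 100 - 3P = 2P - 56, so P = 31.2 and q = 6.4.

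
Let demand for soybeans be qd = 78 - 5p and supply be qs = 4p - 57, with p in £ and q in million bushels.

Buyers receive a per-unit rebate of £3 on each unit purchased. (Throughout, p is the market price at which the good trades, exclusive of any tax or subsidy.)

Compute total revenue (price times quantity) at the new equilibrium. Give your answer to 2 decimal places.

161.11

Initially, 78 - 5p = 4p - 57, so 135 = 9p and p = 15, q = 3.
Since buyers' out-of-pocket price is the market price minus the rebate, the effective demand curve becomes qd = 93 - 5p.
Setting them equal: 93 - 5p = 4p - 57 → 150 = 9p, so p = 50/3 ≈ 16.6667 and q = 29/3 ≈ 9.6667.
New expenditure = 16.6667 × 9.6667 = 161.11.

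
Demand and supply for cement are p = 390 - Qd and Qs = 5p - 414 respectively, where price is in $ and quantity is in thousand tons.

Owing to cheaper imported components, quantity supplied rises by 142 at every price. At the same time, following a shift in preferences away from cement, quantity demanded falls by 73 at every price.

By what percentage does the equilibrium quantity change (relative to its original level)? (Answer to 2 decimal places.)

-14.52

Original equilibrium: 390 - p = 5p - 414 gives 804 = 6p, so p = 134 and Q = 256.
The shock moves the curves to Qd = 317 - p and Qs = 5p - 272.
New equilibrium: 317 - p = 5p - 272 ⇒ 589 = 6p ⇒ p = 589/6 ≈ 98.1667, Q = 1313/6 ≈ 218.8333.
%ΔQ = (218.8333 − 256) / 256 × 100 = -14.52%.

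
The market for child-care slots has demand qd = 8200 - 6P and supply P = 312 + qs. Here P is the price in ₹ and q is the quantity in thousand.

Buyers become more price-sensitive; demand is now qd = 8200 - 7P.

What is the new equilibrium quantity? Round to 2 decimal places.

752.00

Initially, 8200 - 6P = P - 312, so 8512 = 7P and P = 1216, q = 904.
After the shift, demand is qd = 8200 - 7P and supply is qs = P - 312.
Equate the new curves: 8200 - 7P = P - 312, giving 8512 = 8P, P = 1064, q = 752.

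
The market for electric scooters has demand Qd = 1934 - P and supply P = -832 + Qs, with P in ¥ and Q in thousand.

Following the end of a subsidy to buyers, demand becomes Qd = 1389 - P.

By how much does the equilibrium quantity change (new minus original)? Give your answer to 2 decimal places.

-272.50

Solve the original market: 1934 - P = P + 832, hence P = 551 and Q = 1383.
With the change applied: demand Qd = 1389 - P, supply Qs = P + 832.
Setting them equal: 1389 - P = P + 832 → 557 = 2P, so P = 278.5 and Q = 1110.5.
ΔQ = 1110.5 − 1383 = -272.50.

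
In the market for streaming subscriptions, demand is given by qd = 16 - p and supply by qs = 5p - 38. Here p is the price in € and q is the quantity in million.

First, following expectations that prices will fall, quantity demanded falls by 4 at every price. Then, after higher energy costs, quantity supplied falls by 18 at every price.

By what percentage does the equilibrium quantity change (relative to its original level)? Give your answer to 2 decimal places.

Solve the original market: 16 - p = 5p - 38, hence p = 9 and q = 7.
With the change applied: demand qd = 12 - p, supply qs = 5p - 56.
Equate the new curves: 12 - p = 5p - 56, giving 68 = 6p, p = 34/3 ≈ 11.3333, q = 2/3 ≈ 0.6667.
%Δq = (0.6667 − 7) / 7 × 100 = -90.48%.

-90.48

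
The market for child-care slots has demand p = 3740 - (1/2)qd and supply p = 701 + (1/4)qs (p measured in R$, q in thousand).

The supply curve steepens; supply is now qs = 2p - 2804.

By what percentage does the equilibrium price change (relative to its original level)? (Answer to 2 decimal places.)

Original equilibrium: 7480 - 2p = 4p - 2804 gives 10284 = 6p, so p = 1714 and q = 4052.
With the change applied: demand qd = 7480 - 2p, supply qs = 2p - 2804.
New equilibrium: 7480 - 2p = 2p - 2804 ⇒ 10284 = 4p ⇒ p = 2571, q = 2338.
%Δp = (2571 − 1714) / 1714 × 100 = +50.00%.

+50.00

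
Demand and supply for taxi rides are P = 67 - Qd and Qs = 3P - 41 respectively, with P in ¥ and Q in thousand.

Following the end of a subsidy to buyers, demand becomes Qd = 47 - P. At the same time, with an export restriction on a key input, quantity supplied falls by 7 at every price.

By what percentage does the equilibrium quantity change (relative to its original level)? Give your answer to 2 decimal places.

-41.88

Initially, 67 - P = 3P - 41, so 108 = 4P and P = 27, Q = 40.
The new curves are Qd = 47 - P (demand) and Qs = 3P - 48 (supply).
Equate the new curves: 47 - P = 3P - 48, giving 95 = 4P, P = 23.75, Q = 23.25.
%ΔQ = (23.25 − 40) / 40 × 100 = -41.88%.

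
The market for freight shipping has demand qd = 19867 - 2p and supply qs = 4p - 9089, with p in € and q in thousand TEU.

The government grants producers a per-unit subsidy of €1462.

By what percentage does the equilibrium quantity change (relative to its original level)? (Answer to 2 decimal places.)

+19.08

Before the shock: 19867 - 2p = 4p - 9089 ⇒ 28956 = 6p ⇒ p = 4826, q = 10215.
Since sellers receive the price plus the subsidy, the effective supply curve becomes qs = 4p - 3241.
Equate the new curves: 19867 - 2p = 4p - 3241, giving 23108 = 6p, p = 11554/3 ≈ 3851.3333, q = 36493/3 ≈ 12164.3333.
%Δq = (12164.3333 − 10215) / 10215 × 100 = +19.08%.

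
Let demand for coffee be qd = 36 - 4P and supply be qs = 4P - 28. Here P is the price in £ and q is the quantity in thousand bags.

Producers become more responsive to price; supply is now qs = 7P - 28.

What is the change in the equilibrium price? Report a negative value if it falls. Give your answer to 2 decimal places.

Original equilibrium: 36 - 4P = 4P - 28 gives 64 = 8P, so P = 8 and q = 4.
The new curves are qd = 36 - 4P (demand) and qs = 7P - 28 (supply).
Setting them equal: 36 - 4P = 7P - 28 → 64 = 11P, so P = 64/11 ≈ 5.8182 and q = 140/11 ≈ 12.7273.
ΔP = 5.8182 − 8 = -2.18.

-2.18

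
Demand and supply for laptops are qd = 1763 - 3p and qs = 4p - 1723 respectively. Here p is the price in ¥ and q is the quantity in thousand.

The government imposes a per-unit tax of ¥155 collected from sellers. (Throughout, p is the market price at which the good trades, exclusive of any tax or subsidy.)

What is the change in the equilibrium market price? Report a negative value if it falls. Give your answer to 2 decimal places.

+88.57

Original equilibrium: 1763 - 3p = 4p - 1723 gives 3486 = 7p, so p = 498 and q = 269.
Since sellers keep the price net of the tax, the effective supply curve becomes qs = 4p - 2343.
New equilibrium: 1763 - 3p = 4p - 2343 ⇒ 4106 = 7p ⇒ p = 4106/7 ≈ 586.5714, q = 23/7 ≈ 3.2857.
Δp = 586.5714 − 498 = +88.57.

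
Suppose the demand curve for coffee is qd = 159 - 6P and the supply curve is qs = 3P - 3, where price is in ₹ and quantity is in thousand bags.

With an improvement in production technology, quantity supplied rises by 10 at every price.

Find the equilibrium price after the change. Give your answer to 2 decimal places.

Solve the original market: 159 - 6P = 3P - 3, hence P = 18 and q = 51.
The shock moves the curves to qd = 159 - 6P and qs = 3P + 7.
Setting them equal: 159 - 6P = 3P + 7 → 152 = 9P, so P = 152/9 ≈ 16.8889 and q = 173/3 ≈ 57.6667.

16.89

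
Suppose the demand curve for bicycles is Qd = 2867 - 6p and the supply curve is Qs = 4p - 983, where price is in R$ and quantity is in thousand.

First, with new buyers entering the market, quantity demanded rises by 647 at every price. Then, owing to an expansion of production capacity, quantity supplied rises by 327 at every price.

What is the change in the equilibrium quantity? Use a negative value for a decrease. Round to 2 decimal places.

+455.00

Before the shock: 2867 - 6p = 4p - 983 ⇒ 3850 = 10p ⇒ p = 385, Q = 557.
With the change applied: demand Qd = 3514 - 6p, supply Qs = 4p - 656.
Clearing the new market: 3514 - 6p = 4p - 656, so p = 417 and Q = 1012.
ΔQ = 1012 − 557 = +455.00.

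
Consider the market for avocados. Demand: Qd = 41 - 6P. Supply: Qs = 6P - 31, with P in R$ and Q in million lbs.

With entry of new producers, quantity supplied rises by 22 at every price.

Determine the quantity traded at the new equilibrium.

16

Solve the original market: 41 - 6P = 6P - 31, hence P = 6 and Q = 5.
The new curves are Qd = 41 - 6P (demand) and Qs = 6P - 9 (supply).
Setting them equal: 41 - 6P = 6P - 9 → 50 = 12P, so P = 25/6 ≈ 4.1667 and Q = 16.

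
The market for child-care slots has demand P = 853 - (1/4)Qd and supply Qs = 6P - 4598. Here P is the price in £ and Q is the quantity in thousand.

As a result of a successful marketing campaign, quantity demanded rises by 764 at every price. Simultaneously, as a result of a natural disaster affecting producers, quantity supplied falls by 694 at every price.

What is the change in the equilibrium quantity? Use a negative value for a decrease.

+180.8

Original equilibrium: 3412 - 4P = 6P - 4598 gives 8010 = 10P, so P = 801 and Q = 208.
The shock moves the curves to Qd = 4176 - 4P and Qs = 6P - 5292.
Clearing the new market: 4176 - 4P = 6P - 5292, so P = 946.8 and Q = 388.8.
ΔQ = 388.8 − 208 = +180.8.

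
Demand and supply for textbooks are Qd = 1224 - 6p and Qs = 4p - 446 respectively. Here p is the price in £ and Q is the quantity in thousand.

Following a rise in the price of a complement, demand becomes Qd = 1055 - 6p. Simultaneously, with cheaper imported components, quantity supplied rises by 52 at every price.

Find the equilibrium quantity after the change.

Original equilibrium: 1224 - 6p = 4p - 446 gives 1670 = 10p, so p = 167 and Q = 222.
After the shift, demand is Qd = 1055 - 6p and supply is Qs = 4p - 394.
Setting them equal: 1055 - 6p = 4p - 394 → 1449 = 10p, so p = 144.9 and Q = 185.6.

185.6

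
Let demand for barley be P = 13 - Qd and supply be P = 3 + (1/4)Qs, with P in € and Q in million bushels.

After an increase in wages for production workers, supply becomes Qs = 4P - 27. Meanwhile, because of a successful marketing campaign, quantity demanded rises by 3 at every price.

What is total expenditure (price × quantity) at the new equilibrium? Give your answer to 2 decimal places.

63.64

Initially, 13 - P = 4P - 12, so 25 = 5P and P = 5, Q = 8.
The new curves are Qd = 16 - P (demand) and Qs = 4P - 27 (supply).
Setting them equal: 16 - P = 4P - 27 → 43 = 5P, so P = 8.6 and Q = 7.4.
New expenditure = 8.6 × 7.4 = 63.64.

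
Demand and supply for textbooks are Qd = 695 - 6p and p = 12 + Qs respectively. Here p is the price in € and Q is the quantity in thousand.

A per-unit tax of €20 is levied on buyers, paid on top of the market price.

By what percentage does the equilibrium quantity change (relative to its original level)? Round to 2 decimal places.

Solve the original market: 695 - 6p = p - 12, hence p = 101 and Q = 89.
Since buyers pay the price plus the tax, the effective demand curve becomes Qd = 575 - 6p.
Equate the new curves: 575 - 6p = p - 12, giving 587 = 7p, p = 587/7 ≈ 83.8571, Q = 503/7 ≈ 71.8571.
%ΔQ = (71.8571 − 89) / 89 × 100 = -19.26%.

-19.26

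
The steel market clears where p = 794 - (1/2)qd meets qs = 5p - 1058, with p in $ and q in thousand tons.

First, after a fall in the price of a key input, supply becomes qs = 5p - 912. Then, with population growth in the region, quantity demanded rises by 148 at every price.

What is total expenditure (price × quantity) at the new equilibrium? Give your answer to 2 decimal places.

370503.84

Initially, 1588 - 2p = 5p - 1058, so 2646 = 7p and p = 378, q = 832.
The new curves are qd = 1736 - 2p (demand) and qs = 5p - 912 (supply).
New equilibrium: 1736 - 2p = 5p - 912 ⇒ 2648 = 7p ⇒ p = 2648/7 ≈ 378.2857, q = 6856/7 ≈ 979.4286.
New expenditure = 378.2857 × 979.4286 = 370503.84.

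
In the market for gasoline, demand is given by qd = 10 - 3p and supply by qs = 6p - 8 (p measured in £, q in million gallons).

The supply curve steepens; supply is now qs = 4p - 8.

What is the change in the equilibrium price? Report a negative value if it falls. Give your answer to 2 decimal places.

Before the shock: 10 - 3p = 6p - 8 ⇒ 18 = 9p ⇒ p = 2, q = 4.
With the change applied: demand qd = 10 - 3p, supply qs = 4p - 8.
Clearing the new market: 10 - 3p = 4p - 8, so p = 18/7 ≈ 2.5714 and q = 16/7 ≈ 2.2857.
Δp = 2.5714 − 2 = +0.57.

+0.57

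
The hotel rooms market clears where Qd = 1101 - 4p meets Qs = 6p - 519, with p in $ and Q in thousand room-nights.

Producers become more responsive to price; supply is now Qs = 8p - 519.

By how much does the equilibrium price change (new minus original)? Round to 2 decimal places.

-27.00

Initially, 1101 - 4p = 6p - 519, so 1620 = 10p and p = 162, Q = 453.
The new curves are Qd = 1101 - 4p (demand) and Qs = 8p - 519 (supply).
Clearing the new market: 1101 - 4p = 8p - 519, so p = 135 and Q = 561.
Δp = 135 − 162 = -27.00.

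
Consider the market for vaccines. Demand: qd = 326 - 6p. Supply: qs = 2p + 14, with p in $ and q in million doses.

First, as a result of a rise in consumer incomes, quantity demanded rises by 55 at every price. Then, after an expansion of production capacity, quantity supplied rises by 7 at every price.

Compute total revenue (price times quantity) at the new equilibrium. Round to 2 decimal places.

4995.00

Original equilibrium: 326 - 6p = 2p + 14 gives 312 = 8p, so p = 39 and q = 92.
With the change applied: demand qd = 381 - 6p, supply qs = 2p + 21.
Setting them equal: 381 - 6p = 2p + 21 → 360 = 8p, so p = 45 and q = 111.
New expenditure = 45 × 111 = 4995.00.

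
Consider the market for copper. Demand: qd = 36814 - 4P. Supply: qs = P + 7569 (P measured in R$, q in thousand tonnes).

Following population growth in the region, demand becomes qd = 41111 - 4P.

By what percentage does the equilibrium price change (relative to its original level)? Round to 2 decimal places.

Solve the original market: 36814 - 4P = P + 7569, hence P = 5849 and q = 13418.
The new curves are qd = 41111 - 4P (demand) and qs = P + 7569 (supply).
Clearing the new market: 41111 - 4P = P + 7569, so P = 6708.4 and q = 14277.4.
%ΔP = (6708.4 − 5849) / 5849 × 100 = +14.69%.

+14.69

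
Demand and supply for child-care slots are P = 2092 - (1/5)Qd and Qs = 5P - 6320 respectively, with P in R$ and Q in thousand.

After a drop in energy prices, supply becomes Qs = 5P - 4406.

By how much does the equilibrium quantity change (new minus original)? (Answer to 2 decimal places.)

+957.00

Initially, 10460 - 5P = 5P - 6320, so 16780 = 10P and P = 1678, Q = 2070.
After the shift, demand is Qd = 10460 - 5P and supply is Qs = 5P - 4406.
New equilibrium: 10460 - 5P = 5P - 4406 ⇒ 14866 = 10P ⇒ P = 1486.6, Q = 3027.
ΔQ = 3027 − 2070 = +957.00.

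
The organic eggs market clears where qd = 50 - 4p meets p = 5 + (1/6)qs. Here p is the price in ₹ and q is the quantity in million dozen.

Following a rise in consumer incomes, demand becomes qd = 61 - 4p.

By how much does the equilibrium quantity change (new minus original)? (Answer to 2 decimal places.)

+6.60

Before the shock: 50 - 4p = 6p - 30 ⇒ 80 = 10p ⇒ p = 8, q = 18.
The shock moves the curves to qd = 61 - 4p and qs = 6p - 30.
Equate the new curves: 61 - 4p = 6p - 30, giving 91 = 10p, p = 9.1, q = 24.6.
Δq = 24.6 − 18 = +6.60.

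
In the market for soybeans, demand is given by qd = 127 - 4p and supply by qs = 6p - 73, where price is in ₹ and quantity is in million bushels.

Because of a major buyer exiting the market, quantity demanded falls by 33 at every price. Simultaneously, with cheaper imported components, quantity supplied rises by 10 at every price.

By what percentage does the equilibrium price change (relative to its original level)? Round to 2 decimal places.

-21.50

Solve the original market: 127 - 4p = 6p - 73, hence p = 20 and q = 47.
With the change applied: demand qd = 94 - 4p, supply qs = 6p - 63.
Setting them equal: 94 - 4p = 6p - 63 → 157 = 10p, so p = 15.7 and q = 31.2.
%Δp = (15.7 − 20) / 20 × 100 = -21.50%.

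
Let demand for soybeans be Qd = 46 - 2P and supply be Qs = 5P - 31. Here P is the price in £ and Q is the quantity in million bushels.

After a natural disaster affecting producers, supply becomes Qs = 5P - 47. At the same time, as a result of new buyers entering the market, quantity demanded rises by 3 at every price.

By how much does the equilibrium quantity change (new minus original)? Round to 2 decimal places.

-2.43

Initially, 46 - 2P = 5P - 31, so 77 = 7P and P = 11, Q = 24.
The shock moves the curves to Qd = 49 - 2P and Qs = 5P - 47.
Clearing the new market: 49 - 2P = 5P - 47, so P = 96/7 ≈ 13.7143 and Q = 151/7 ≈ 21.5714.
ΔQ = 21.5714 − 24 = -2.43.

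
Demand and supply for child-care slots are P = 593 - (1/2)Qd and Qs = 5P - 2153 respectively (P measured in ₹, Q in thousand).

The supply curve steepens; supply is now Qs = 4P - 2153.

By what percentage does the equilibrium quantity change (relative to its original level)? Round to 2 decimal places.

-68.53

Initially, 1186 - 2P = 5P - 2153, so 3339 = 7P and P = 477, Q = 232.
With the change applied: demand Qd = 1186 - 2P, supply Qs = 4P - 2153.
New equilibrium: 1186 - 2P = 4P - 2153 ⇒ 3339 = 6P ⇒ P = 556.5, Q = 73.
%ΔQ = (73 − 232) / 232 × 100 = -68.53%.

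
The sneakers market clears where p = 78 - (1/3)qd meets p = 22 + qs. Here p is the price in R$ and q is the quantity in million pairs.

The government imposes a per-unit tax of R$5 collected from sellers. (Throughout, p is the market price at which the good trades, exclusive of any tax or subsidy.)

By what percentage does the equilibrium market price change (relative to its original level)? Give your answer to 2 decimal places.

+1.95

Original equilibrium: 234 - 3p = p - 22 gives 256 = 4p, so p = 64 and q = 42.
Since sellers keep the price net of the tax, the effective supply curve becomes qs = p - 27.
New equilibrium: 234 - 3p = p - 27 ⇒ 261 = 4p ⇒ p = 65.25, q = 38.25.
%Δp = (65.25 − 64) / 64 × 100 = +1.95%.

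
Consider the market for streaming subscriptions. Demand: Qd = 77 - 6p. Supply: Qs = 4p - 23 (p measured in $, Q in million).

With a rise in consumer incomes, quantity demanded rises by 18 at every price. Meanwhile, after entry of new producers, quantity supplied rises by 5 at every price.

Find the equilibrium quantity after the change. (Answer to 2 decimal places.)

27.20

Before the shock: 77 - 6p = 4p - 23 ⇒ 100 = 10p ⇒ p = 10, Q = 17.
After the shift, demand is Qd = 95 - 6p and supply is Qs = 4p - 18.
Setting them equal: 95 - 6p = 4p - 18 → 113 = 10p, so p = 11.3 and Q = 27.2.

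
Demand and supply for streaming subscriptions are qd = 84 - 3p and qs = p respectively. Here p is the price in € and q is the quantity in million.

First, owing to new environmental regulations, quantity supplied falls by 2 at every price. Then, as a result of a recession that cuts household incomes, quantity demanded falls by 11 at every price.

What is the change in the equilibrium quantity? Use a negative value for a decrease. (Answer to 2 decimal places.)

Before the shock: 84 - 3p = p ⇒ 84 = 4p ⇒ p = 21, q = 21.
With the change applied: demand qd = 73 - 3p, supply qs = p - 2.
Setting them equal: 73 - 3p = p - 2 → 75 = 4p, so p = 18.75 and q = 16.75.
Δq = 16.75 − 21 = -4.25.

-4.25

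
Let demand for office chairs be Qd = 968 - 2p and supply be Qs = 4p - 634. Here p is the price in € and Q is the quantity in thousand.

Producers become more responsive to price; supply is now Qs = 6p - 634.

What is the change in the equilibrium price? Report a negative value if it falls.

-66.75

Before the shock: 968 - 2p = 4p - 634 ⇒ 1602 = 6p ⇒ p = 267, Q = 434.
The new curves are Qd = 968 - 2p (demand) and Qs = 6p - 634 (supply).
Clearing the new market: 968 - 2p = 6p - 634, so p = 200.25 and Q = 567.5.
Δp = 200.25 − 267 = -66.75.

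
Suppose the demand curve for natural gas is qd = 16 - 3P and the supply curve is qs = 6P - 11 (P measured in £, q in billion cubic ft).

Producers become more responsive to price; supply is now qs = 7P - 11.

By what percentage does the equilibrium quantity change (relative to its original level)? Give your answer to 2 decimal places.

+12.86

Initially, 16 - 3P = 6P - 11, so 27 = 9P and P = 3, q = 7.
The shock moves the curves to qd = 16 - 3P and qs = 7P - 11.
Setting them equal: 16 - 3P = 7P - 11 → 27 = 10P, so P = 2.7 and q = 7.9.
%Δq = (7.9 − 7) / 7 × 100 = +12.86%.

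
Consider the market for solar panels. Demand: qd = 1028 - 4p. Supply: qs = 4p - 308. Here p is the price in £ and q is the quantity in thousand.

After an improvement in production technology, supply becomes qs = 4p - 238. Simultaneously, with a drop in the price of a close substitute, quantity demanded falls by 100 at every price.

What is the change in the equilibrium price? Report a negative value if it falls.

-21.25

Solve the original market: 1028 - 4p = 4p - 308, hence p = 167 and q = 360.
The shock moves the curves to qd = 928 - 4p and qs = 4p - 238.
Clearing the new market: 928 - 4p = 4p - 238, so p = 145.75 and q = 345.
Δp = 145.75 − 167 = -21.25.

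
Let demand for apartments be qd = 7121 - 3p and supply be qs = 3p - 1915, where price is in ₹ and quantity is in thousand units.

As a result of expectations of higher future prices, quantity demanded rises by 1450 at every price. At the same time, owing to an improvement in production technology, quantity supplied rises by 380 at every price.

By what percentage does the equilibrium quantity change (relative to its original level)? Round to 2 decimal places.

+35.15

Before the shock: 7121 - 3p = 3p - 1915 ⇒ 9036 = 6p ⇒ p = 1506, q = 2603.
After the shift, demand is qd = 8571 - 3p and supply is qs = 3p - 1535.
New equilibrium: 8571 - 3p = 3p - 1535 ⇒ 10106 = 6p ⇒ p = 5053/3 ≈ 1684.3333, q = 3518.
%Δq = (3518 − 2603) / 2603 × 100 = +35.15%.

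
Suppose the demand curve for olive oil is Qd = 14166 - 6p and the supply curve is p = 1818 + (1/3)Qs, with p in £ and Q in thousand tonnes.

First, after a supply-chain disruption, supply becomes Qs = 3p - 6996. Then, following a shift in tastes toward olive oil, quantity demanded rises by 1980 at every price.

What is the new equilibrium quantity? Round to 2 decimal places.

718.00

Initially, 14166 - 6p = 3p - 5454, so 19620 = 9p and p = 2180, Q = 1086.
The shock moves the curves to Qd = 16146 - 6p and Qs = 3p - 6996.
Clearing the new market: 16146 - 6p = 3p - 6996, so p = 7714/3 ≈ 2571.3333 and Q = 718.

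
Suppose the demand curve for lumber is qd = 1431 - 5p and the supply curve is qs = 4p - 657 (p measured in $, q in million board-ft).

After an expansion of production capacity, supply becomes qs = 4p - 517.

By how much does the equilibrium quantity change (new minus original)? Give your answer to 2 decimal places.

+77.78

Before the shock: 1431 - 5p = 4p - 657 ⇒ 2088 = 9p ⇒ p = 232, q = 271.
After the shift, demand is qd = 1431 - 5p and supply is qs = 4p - 517.
Setting them equal: 1431 - 5p = 4p - 517 → 1948 = 9p, so p = 1948/9 ≈ 216.4444 and q = 3139/9 ≈ 348.7778.
Δq = 348.7778 − 271 = +77.78.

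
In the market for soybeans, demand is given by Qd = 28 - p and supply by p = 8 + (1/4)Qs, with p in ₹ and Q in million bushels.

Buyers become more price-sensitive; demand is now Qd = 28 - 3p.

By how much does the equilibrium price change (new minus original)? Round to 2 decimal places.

-3.43

Initially, 28 - p = 4p - 32, so 60 = 5p and p = 12, Q = 16.
After the shift, demand is Qd = 28 - 3p and supply is Qs = 4p - 32.
Clearing the new market: 28 - 3p = 4p - 32, so p = 60/7 ≈ 8.5714 and Q = 16/7 ≈ 2.2857.
Δp = 8.5714 − 12 = -3.43.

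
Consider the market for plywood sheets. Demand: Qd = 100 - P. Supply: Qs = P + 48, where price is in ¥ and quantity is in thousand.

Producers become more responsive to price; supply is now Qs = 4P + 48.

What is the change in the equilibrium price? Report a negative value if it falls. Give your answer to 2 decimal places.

-15.60

Original equilibrium: 100 - P = P + 48 gives 52 = 2P, so P = 26 and Q = 74.
The shock moves the curves to Qd = 100 - P and Qs = 4P + 48.
New equilibrium: 100 - P = 4P + 48 ⇒ 52 = 5P ⇒ P = 10.4, Q = 89.6.
ΔP = 10.4 − 26 = -15.60.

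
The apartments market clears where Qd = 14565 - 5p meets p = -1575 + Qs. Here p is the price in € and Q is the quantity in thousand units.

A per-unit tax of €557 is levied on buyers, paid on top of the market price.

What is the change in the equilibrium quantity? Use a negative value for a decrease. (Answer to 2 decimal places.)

-464.17

Before the shock: 14565 - 5p = p + 1575 ⇒ 12990 = 6p ⇒ p = 2165, Q = 3740.
Since buyers pay the price plus the tax, the effective demand curve becomes Qd = 11780 - 5p.
Setting them equal: 11780 - 5p = p + 1575 → 10205 = 6p, so p = 10205/6 ≈ 1700.8333 and Q = 19655/6 ≈ 3275.8333.
ΔQ = 3275.8333 − 3740 = -464.17.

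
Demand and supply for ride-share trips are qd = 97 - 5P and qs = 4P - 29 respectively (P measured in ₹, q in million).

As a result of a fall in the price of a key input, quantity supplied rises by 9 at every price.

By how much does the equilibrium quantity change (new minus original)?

+5

Solve the original market: 97 - 5P = 4P - 29, hence P = 14 and q = 27.
The new curves are qd = 97 - 5P (demand) and qs = 4P - 20 (supply).
Equate the new curves: 97 - 5P = 4P - 20, giving 117 = 9P, P = 13, q = 32.
Δq = 32 − 27 = +5.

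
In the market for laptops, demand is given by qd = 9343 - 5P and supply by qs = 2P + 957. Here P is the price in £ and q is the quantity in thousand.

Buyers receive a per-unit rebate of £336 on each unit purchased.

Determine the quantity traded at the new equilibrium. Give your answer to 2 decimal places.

Initially, 9343 - 5P = 2P + 957, so 8386 = 7P and P = 1198, q = 3353.
Since buyers' out-of-pocket price is the market price minus the rebate, the effective demand curve becomes qd = 11023 - 5P.
New equilibrium: 11023 - 5P = 2P + 957 ⇒ 10066 = 7P ⇒ P = 1438, q = 3833.

3833.00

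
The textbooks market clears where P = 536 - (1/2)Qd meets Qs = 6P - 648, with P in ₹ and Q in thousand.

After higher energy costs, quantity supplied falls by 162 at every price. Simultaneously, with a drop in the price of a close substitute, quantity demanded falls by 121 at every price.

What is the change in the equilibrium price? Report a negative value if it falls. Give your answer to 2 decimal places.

+5.13

Initially, 1072 - 2P = 6P - 648, so 1720 = 8P and P = 215, Q = 642.
After the shift, demand is Qd = 951 - 2P and supply is Qs = 6P - 810.
Clearing the new market: 951 - 2P = 6P - 810, so P = 220.125 and Q = 510.75.
ΔP = 220.125 − 215 = +5.13.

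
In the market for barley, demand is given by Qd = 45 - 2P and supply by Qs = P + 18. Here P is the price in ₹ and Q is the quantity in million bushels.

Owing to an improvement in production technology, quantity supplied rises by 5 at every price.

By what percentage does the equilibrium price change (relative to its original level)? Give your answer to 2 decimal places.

Initially, 45 - 2P = P + 18, so 27 = 3P and P = 9, Q = 27.
With the change applied: demand Qd = 45 - 2P, supply Qs = P + 23.
New equilibrium: 45 - 2P = P + 23 ⇒ 22 = 3P ⇒ P = 22/3 ≈ 7.3333, Q = 91/3 ≈ 30.3333.
%ΔP = (7.3333 − 9) / 9 × 100 = -18.52%.

-18.52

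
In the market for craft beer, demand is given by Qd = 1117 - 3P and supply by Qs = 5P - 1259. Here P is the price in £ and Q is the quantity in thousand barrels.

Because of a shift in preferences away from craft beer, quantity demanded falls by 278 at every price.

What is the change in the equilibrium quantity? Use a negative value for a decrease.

Initially, 1117 - 3P = 5P - 1259, so 2376 = 8P and P = 297, Q = 226.
With the change applied: demand Qd = 839 - 3P, supply Qs = 5P - 1259.
Setting them equal: 839 - 3P = 5P - 1259 → 2098 = 8P, so P = 262.25 and Q = 52.25.
ΔQ = 52.25 − 226 = -173.75.

-173.75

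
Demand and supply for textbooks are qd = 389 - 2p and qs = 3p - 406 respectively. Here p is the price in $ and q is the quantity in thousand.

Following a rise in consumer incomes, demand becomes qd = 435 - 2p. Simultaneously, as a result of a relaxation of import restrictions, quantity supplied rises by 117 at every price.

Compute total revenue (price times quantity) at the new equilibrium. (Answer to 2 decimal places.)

21053.92

Original equilibrium: 389 - 2p = 3p - 406 gives 795 = 5p, so p = 159 and q = 71.
The shock moves the curves to qd = 435 - 2p and qs = 3p - 289.
New equilibrium: 435 - 2p = 3p - 289 ⇒ 724 = 5p ⇒ p = 144.8, q = 145.4.
New expenditure = 144.8 × 145.4 = 21053.92.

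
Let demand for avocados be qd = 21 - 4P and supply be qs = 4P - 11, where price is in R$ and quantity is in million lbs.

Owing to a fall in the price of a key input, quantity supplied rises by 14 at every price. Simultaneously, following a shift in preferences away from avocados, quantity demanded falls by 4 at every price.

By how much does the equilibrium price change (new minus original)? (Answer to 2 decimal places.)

-2.25

Solve the original market: 21 - 4P = 4P - 11, hence P = 4 and q = 5.
With the change applied: demand qd = 17 - 4P, supply qs = 4P + 3.
Setting them equal: 17 - 4P = 4P + 3 → 14 = 8P, so P = 1.75 and q = 10.
ΔP = 1.75 − 4 = -2.25.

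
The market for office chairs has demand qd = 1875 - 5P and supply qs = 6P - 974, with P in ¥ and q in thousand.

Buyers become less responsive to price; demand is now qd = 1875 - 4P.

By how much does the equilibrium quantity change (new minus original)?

+155.4

Solve the original market: 1875 - 5P = 6P - 974, hence P = 259 and q = 580.
After the shift, demand is qd = 1875 - 4P and supply is qs = 6P - 974.
Clearing the new market: 1875 - 4P = 6P - 974, so P = 284.9 and q = 735.4.
Δq = 735.4 − 580 = +155.4.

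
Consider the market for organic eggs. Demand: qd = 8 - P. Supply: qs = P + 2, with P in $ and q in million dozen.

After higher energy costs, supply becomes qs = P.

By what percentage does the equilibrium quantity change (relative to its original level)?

Original equilibrium: 8 - P = P + 2 gives 6 = 2P, so P = 3 and q = 5.
With the change applied: demand qd = 8 - P, supply qs = P.
Equate the new curves: 8 - P = P, giving 8 = 2P, P = 4, q = 4.
%Δq = (4 − 5) / 5 × 100 = -20%.

-20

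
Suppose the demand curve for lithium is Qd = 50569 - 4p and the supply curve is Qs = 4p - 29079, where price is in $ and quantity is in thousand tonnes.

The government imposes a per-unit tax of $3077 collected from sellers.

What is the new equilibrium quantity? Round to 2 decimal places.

4591.00

Solve the original market: 50569 - 4p = 4p - 29079, hence p = 9956 and Q = 10745.
Since sellers keep the price net of the tax, the effective supply curve becomes Qs = 4p - 41387.
Setting them equal: 50569 - 4p = 4p - 41387 → 91956 = 8p, so p = 11494.5 and Q = 4591.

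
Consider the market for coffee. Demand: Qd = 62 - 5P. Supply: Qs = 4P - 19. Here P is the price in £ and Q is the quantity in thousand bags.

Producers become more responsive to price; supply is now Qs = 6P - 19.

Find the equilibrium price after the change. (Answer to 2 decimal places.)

Before the shock: 62 - 5P = 4P - 19 ⇒ 81 = 9P ⇒ P = 9, Q = 17.
With the change applied: demand Qd = 62 - 5P, supply Qs = 6P - 19.
Equate the new curves: 62 - 5P = 6P - 19, giving 81 = 11P, P = 81/11 ≈ 7.3636, Q = 277/11 ≈ 25.1818.

7.36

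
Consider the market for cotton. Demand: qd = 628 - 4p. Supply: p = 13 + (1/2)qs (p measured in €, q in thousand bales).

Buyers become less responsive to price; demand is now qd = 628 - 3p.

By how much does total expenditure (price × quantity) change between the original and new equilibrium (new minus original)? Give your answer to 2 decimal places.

Before the shock: 628 - 4p = 2p - 26 ⇒ 654 = 6p ⇒ p = 109, q = 192.
The shock moves the curves to qd = 628 - 3p and qs = 2p - 26.
New equilibrium: 628 - 3p = 2p - 26 ⇒ 654 = 5p ⇒ p = 130.8, q = 235.6.
Expenditure moves from 109×192 = 20928 to 130.8×235.6 = 30816.48; change = +9888.48.

+9888.48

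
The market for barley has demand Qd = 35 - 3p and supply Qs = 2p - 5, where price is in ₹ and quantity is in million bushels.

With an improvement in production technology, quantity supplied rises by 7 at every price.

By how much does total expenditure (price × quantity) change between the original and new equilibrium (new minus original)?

Before the shock: 35 - 3p = 2p - 5 ⇒ 40 = 5p ⇒ p = 8, Q = 11.
The shock moves the curves to Qd = 35 - 3p and Qs = 2p + 2.
Clearing the new market: 35 - 3p = 2p + 2, so p = 6.6 and Q = 15.2.
Expenditure moves from 8×11 = 88 to 6.6×15.2 = 100.32; change = +12.32.

+12.32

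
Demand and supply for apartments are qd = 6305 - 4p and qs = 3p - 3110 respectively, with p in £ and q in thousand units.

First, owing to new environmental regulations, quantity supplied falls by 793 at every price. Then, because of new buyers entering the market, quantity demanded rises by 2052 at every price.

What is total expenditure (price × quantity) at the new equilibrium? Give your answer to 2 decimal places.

Original equilibrium: 6305 - 4p = 3p - 3110 gives 9415 = 7p, so p = 1345 and q = 925.
With the change applied: demand qd = 8357 - 4p, supply qs = 3p - 3903.
Clearing the new market: 8357 - 4p = 3p - 3903, so p = 12260/7 ≈ 1751.4286 and q = 9459/7 ≈ 1351.2857.
New expenditure = 1751.4286 × 1351.2857 = 2366680.41.

2366680.41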